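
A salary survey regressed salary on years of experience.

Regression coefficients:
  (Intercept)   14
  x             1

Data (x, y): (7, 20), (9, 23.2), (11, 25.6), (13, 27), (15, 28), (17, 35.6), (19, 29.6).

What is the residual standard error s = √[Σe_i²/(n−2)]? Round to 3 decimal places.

s = 2.650

x=7: ŷ = 14 + 7 = 21; e = 20 − 21 = -1
x=9: ŷ = 14 + 9 = 23; e = 23.2 − 23 = 0.2
x=11: ŷ = 14 + 11 = 25; e = 25.6 − 25 = 0.6
x=13: ŷ = 14 + 13 = 27; e = 27 − 27 = 0
x=15: ŷ = 14 + 15 = 29; e = 28 − 29 = -1
x=17: ŷ = 14 + 17 = 31; e = 35.6 − 31 = 4.6
x=19: ŷ = 14 + 19 = 33; e = 29.6 − 33 = -3.4
SSE = 1 + 0.04 + 0.36 + 0 + 1 + 21.16 + 11.56 = 35.12
s = √(35.12/5) = √7.024 ≈ 2.650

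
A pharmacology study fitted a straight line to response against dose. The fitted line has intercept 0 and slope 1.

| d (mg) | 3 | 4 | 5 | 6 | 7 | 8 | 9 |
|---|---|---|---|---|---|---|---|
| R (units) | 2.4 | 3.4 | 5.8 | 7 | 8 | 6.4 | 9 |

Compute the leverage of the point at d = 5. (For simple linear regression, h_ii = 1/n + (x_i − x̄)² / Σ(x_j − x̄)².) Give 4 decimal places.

d̄ = (3 + 4 + 5 + 6 + 7 + 8 + 9)/7 = 6
Σ(d − d̄)² = 9 + 4 + 1 + 0 + 1 + 4 + 9 = 28
h = 1/7 + (-1)²/28 = 0.142857 + 0.0357143 = 0.1786

h = 0.1786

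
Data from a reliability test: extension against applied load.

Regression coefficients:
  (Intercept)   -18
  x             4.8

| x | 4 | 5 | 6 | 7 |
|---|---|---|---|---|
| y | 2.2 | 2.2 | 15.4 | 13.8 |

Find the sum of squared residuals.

SSE = 39.84

x=4: ŷ = -18 + 4.8·4 = 1.2; e = 2.2 − 1.2 = 1
x=5: ŷ = -18 + 4.8·5 = 6; e = 2.2 − 6 = -3.8
x=6: ŷ = -18 + 4.8·6 = 10.8; e = 15.4 − 10.8 = 4.6
x=7: ŷ = -18 + 4.8·7 = 15.6; e = 13.8 − 15.6 = -1.8
SSE = 1 + 14.44 + 21.16 + 3.24 = 39.84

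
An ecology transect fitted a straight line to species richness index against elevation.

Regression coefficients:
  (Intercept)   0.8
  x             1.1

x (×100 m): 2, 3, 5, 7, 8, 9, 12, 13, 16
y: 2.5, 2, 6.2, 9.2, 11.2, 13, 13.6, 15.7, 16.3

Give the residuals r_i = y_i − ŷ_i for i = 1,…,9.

-0.5, -2.1, -0.1, 0.7, 1.6, 2.3, -0.4, 0.6, -2.1

x=2: ŷ = 0.8 + 1.1·2 = 3; r = 2.5 − 3 = -0.5
x=3: ŷ = 0.8 + 1.1·3 = 4.1; r = 2 − 4.1 = -2.1
x=5: ŷ = 0.8 + 1.1·5 = 6.3; r = 6.2 − 6.3 = -0.1
x=7: ŷ = 0.8 + 1.1·7 = 8.5; r = 9.2 − 8.5 = 0.7
x=8: ŷ = 0.8 + 1.1·8 = 9.6; r = 11.2 − 9.6 = 1.6
x=9: ŷ = 0.8 + 1.1·9 = 10.7; r = 13 − 10.7 = 2.3
x=12: ŷ = 0.8 + 1.1·12 = 14; r = 13.6 − 14 = -0.4
x=13: ŷ = 0.8 + 1.1·13 = 15.1; r = 15.7 − 15.1 = 0.6
x=16: ŷ = 0.8 + 1.1·16 = 18.4; r = 16.3 − 18.4 = -2.1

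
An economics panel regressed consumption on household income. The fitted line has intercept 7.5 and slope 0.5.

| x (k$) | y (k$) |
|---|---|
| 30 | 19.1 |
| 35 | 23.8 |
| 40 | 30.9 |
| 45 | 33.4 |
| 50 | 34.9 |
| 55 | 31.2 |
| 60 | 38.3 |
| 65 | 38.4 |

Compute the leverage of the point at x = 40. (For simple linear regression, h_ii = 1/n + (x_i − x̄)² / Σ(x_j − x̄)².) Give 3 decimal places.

x̄ = (30 + 35 + 40 + 45 + 50 + 55 + 60 + 65)/8 = 47.5
Σ(x − x̄)² = 306.25 + 156.25 + 56.25 + 6.25 + 6.25 + 56.25 + 156.25 + 306.25 = 1050
h = 1/8 + (-7.5)²/1050 = 0.125 + 0.0535714 = 0.179

h = 0.179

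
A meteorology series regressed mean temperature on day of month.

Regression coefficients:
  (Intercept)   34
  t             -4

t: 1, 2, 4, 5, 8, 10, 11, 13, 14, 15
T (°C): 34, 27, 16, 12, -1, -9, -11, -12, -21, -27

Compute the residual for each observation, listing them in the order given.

t=1: ŷ = 34 − 4·1 = 30; r = 34 − 30 = 4
t=2: ŷ = 34 − 4·2 = 26; r = 27 − 26 = 1
t=4: ŷ = 34 − 4·4 = 18; r = 16 − 18 = -2
t=5: ŷ = 34 − 4·5 = 14; r = 12 − 14 = -2
t=8: ŷ = 34 − 4·8 = 2; r = -1 − 2 = -3
t=10: ŷ = 34 − 4·10 = -6; r = -9 − (-6) = -3
t=11: ŷ = 34 − 4·11 = -10; r = -11 − (-10) = -1
t=13: ŷ = 34 − 4·13 = -18; r = -12 − (-18) = 6
t=14: ŷ = 34 − 4·14 = -22; r = -21 − (-22) = 1
t=15: ŷ = 34 − 4·15 = -26; r = -27 − (-26) = -1

4, 1, -2, -2, -3, -3, -1, 6, 1, -1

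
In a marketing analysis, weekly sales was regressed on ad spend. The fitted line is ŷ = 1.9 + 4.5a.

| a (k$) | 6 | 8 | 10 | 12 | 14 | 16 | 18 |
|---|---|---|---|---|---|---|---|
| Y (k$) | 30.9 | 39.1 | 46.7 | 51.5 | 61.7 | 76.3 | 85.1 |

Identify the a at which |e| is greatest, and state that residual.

a=6: ŷ = 1.9 + 4.5·6 = 28.9; e = 30.9 − 28.9 = 2
a=8: ŷ = 1.9 + 4.5·8 = 37.9; e = 39.1 − 37.9 = 1.2
a=10: ŷ = 1.9 + 4.5·10 = 46.9; e = 46.7 − 46.9 = -0.2
a=12: ŷ = 1.9 + 4.5·12 = 55.9; e = 51.5 − 55.9 = -4.4
a=14: ŷ = 1.9 + 4.5·14 = 64.9; e = 61.7 − 64.9 = -3.2
a=16: ŷ = 1.9 + 4.5·16 = 73.9; e = 76.3 − 73.9 = 2.4
a=18: ŷ = 1.9 + 4.5·18 = 82.9; e = 85.1 − 82.9 = 2.2
Largest |e| is 4.4 at a = 12, residual -4.4.

a = 12, e = -4.4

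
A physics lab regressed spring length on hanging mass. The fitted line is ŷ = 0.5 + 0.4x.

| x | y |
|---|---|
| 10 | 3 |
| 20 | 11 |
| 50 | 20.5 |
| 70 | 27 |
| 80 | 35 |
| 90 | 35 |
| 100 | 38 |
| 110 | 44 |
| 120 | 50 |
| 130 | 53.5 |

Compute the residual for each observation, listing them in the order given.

-1.5, 2.5, 0, -1.5, 2.5, -1.5, -2.5, -0.5, 1.5, 1

x=10: ŷ = 0.5 + 0.4·10 = 4.5; r = 3 − 4.5 = -1.5
x=20: ŷ = 0.5 + 0.4·20 = 8.5; r = 11 − 8.5 = 2.5
x=50: ŷ = 0.5 + 0.4·50 = 20.5; r = 20.5 − 20.5 = 0
x=70: ŷ = 0.5 + 0.4·70 = 28.5; r = 27 − 28.5 = -1.5
x=80: ŷ = 0.5 + 0.4·80 = 32.5; r = 35 − 32.5 = 2.5
x=90: ŷ = 0.5 + 0.4·90 = 36.5; r = 35 − 36.5 = -1.5
x=100: ŷ = 0.5 + 0.4·100 = 40.5; r = 38 − 40.5 = -2.5
x=110: ŷ = 0.5 + 0.4·110 = 44.5; r = 44 − 44.5 = -0.5
x=120: ŷ = 0.5 + 0.4·120 = 48.5; r = 50 − 48.5 = 1.5
x=130: ŷ = 0.5 + 0.4·130 = 52.5; r = 53.5 − 52.5 = 1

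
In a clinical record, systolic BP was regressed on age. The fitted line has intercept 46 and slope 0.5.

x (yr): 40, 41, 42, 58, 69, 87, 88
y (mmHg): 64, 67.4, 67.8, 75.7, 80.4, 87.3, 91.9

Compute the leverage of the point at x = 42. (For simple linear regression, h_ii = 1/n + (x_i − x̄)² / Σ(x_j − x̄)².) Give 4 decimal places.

x̄ = (40 + 41 + 42 + 58 + 69 + 87 + 88)/7 = 60.7143
Σ(x − x̄)² = 429.082 + 388.653 + 350.224 + 7.36735 + 68.6531 + 690.939 + 744.51 = 2679.43
h = 1/7 + (-18.7143)²/2679.43 = 0.142857 + 0.130709 = 0.2736

h = 0.2736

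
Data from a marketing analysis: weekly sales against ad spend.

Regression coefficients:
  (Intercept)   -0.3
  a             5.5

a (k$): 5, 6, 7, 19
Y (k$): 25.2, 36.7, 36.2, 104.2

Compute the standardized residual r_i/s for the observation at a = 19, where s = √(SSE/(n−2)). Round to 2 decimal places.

a=5: Ŷ = -0.3 + 5.5·5 = 27.2; r = 25.2 − 27.2 = -2
a=6: Ŷ = -0.3 + 5.5·6 = 32.7; r = 36.7 − 32.7 = 4
a=7: Ŷ = -0.3 + 5.5·7 = 38.2; r = 36.2 − 38.2 = -2
a=19: Ŷ = -0.3 + 5.5·19 = 104.2; r = 104.2 − 104.2 = 0
SSE = 4 + 16 + 4 + 0 = 24
s = √(24/2) = 3.4641
r/s = 0 / 3.4641 = 0.00

0.00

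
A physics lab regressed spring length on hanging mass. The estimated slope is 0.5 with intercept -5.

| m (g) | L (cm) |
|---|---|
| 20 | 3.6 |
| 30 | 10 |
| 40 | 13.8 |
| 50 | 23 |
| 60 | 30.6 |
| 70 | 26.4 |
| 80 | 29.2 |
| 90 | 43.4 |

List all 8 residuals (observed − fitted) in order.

m=20: L̂ = -5 + 0.5·20 = 5; e = 3.6 − 5 = -1.4
m=30: L̂ = -5 + 0.5·30 = 10; e = 10 − 10 = 0
m=40: L̂ = -5 + 0.5·40 = 15; e = 13.8 − 15 = -1.2
m=50: L̂ = -5 + 0.5·50 = 20; e = 23 − 20 = 3
m=60: L̂ = -5 + 0.5·60 = 25; e = 30.6 − 25 = 5.6
m=70: L̂ = -5 + 0.5·70 = 30; e = 26.4 − 30 = -3.6
m=80: L̂ = -5 + 0.5·80 = 35; e = 29.2 − 35 = -5.8
m=90: L̂ = -5 + 0.5·90 = 40; e = 43.4 − 40 = 3.4

-1.4, 0, -1.2, 3, 5.6, -3.6, -5.8, 3.4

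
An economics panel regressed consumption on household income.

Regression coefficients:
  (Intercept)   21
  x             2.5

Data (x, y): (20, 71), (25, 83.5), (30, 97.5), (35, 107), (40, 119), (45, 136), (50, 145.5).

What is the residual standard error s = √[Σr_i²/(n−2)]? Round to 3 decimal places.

x=20: ŷ = 21 + 2.5·20 = 71; r = 71 − 71 = 0
x=25: ŷ = 21 + 2.5·25 = 83.5; r = 83.5 − 83.5 = 0
x=30: ŷ = 21 + 2.5·30 = 96; r = 97.5 − 96 = 1.5
x=35: ŷ = 21 + 2.5·35 = 108.5; r = 107 − 108.5 = -1.5
x=40: ŷ = 21 + 2.5·40 = 121; r = 119 − 121 = -2
x=45: ŷ = 21 + 2.5·45 = 133.5; r = 136 − 133.5 = 2.5
x=50: ŷ = 21 + 2.5·50 = 146; r = 145.5 − 146 = -0.5
SSE = 0 + 0 + 2.25 + 2.25 + 4 + 6.25 + 0.25 = 15
s = √(15/5) = √3 ≈ 1.732

s = 1.732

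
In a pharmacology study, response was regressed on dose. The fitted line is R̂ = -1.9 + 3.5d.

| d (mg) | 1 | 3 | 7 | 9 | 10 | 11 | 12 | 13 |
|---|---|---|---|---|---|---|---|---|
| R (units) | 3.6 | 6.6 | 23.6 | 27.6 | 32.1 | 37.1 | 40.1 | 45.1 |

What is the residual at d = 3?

e = -2

R̂ = -1.9 + 3.5·3 = 8.6
e = 6.6 − 8.6 = -2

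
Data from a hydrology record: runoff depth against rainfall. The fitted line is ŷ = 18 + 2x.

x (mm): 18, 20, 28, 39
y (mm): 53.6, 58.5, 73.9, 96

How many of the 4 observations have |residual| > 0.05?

x=18: ŷ = 18 + 2·18 = 54; r = 53.6 − 54 = -0.4
x=20: ŷ = 18 + 2·20 = 58; r = 58.5 − 58 = 0.5
x=28: ŷ = 18 + 2·28 = 74; r = 73.9 − 74 = -0.1
x=39: ŷ = 18 + 2·39 = 96; r = 96 − 96 = 0
|r| > 0.05: x=18 (|r|=0.4), x=20 (|r|=0.5), x=28 (|r|=0.1) → 3

3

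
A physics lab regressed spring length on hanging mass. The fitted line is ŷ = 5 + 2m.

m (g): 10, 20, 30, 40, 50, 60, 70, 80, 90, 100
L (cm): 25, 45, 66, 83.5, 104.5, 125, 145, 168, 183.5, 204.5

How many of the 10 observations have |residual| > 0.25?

m=10: ŷ = 5 + 2·10 = 25; r = 25 − 25 = 0
m=20: ŷ = 5 + 2·20 = 45; r = 45 − 45 = 0
m=30: ŷ = 5 + 2·30 = 65; r = 66 − 65 = 1
m=40: ŷ = 5 + 2·40 = 85; r = 83.5 − 85 = -1.5
m=50: ŷ = 5 + 2·50 = 105; r = 104.5 − 105 = -0.5
m=60: ŷ = 5 + 2·60 = 125; r = 125 − 125 = 0
m=70: ŷ = 5 + 2·70 = 145; r = 145 − 145 = 0
m=80: ŷ = 5 + 2·80 = 165; r = 168 − 165 = 3
m=90: ŷ = 5 + 2·90 = 185; r = 183.5 − 185 = -1.5
m=100: ŷ = 5 + 2·100 = 205; r = 204.5 − 205 = -0.5
|r| > 0.25: m=30 (|r|=1), m=40 (|r|=1.5), m=50 (|r|=0.5), m=80 (|r|=3), m=90 (|r|=1.5), m=100 (|r|=0.5) → 6

6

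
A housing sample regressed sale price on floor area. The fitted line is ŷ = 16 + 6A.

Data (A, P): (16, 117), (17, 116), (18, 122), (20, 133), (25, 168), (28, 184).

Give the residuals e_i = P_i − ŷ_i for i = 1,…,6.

A=16: ŷ = 16 + 6·16 = 112; e = 117 − 112 = 5
A=17: ŷ = 16 + 6·17 = 118; e = 116 − 118 = -2
A=18: ŷ = 16 + 6·18 = 124; e = 122 − 124 = -2
A=20: ŷ = 16 + 6·20 = 136; e = 133 − 136 = -3
A=25: ŷ = 16 + 6·25 = 166; e = 168 − 166 = 2
A=28: ŷ = 16 + 6·28 = 184; e = 184 − 184 = 0

5, -2, -2, -3, 2, 0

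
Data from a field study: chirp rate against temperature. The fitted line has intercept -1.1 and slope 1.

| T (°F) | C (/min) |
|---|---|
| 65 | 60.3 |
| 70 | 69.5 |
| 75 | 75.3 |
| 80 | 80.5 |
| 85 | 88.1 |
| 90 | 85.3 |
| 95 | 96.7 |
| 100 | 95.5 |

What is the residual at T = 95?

Ĉ = -1.1 + 95 = 93.9
e = 96.7 − 93.9 = 2.8

e = 2.8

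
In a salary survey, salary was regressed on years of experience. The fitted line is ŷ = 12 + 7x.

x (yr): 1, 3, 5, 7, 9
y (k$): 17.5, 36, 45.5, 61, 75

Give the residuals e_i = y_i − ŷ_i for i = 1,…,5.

x=1: ŷ = 12 + 7·1 = 19; e = 17.5 − 19 = -1.5
x=3: ŷ = 12 + 7·3 = 33; e = 36 − 33 = 3
x=5: ŷ = 12 + 7·5 = 47; e = 45.5 − 47 = -1.5
x=7: ŷ = 12 + 7·7 = 61; e = 61 − 61 = 0
x=9: ŷ = 12 + 7·9 = 75; e = 75 − 75 = 0

-1.5, 3, -1.5, 0, 0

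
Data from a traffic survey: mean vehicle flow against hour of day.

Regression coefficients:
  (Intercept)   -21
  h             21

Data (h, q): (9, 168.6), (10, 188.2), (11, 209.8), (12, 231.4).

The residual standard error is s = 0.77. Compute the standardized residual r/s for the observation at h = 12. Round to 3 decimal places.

0.519

ŷ = -21 + 21·12 = 231
r = 231.4 − 231 = 0.4
r/s = 0.4 / 0.77 = 0.519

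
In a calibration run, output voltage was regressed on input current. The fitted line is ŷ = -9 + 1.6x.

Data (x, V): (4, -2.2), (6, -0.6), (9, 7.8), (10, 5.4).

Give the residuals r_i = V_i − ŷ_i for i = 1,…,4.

0.4, -1.2, 2.4, -1.6

x=4: ŷ = -9 + 1.6·4 = -2.6; r = -2.2 − (-2.6) = 0.4
x=6: ŷ = -9 + 1.6·6 = 0.6; r = -0.6 − 0.6 = -1.2
x=9: ŷ = -9 + 1.6·9 = 5.4; r = 7.8 − 5.4 = 2.4
x=10: ŷ = -9 + 1.6·10 = 7; r = 5.4 − 7 = -1.6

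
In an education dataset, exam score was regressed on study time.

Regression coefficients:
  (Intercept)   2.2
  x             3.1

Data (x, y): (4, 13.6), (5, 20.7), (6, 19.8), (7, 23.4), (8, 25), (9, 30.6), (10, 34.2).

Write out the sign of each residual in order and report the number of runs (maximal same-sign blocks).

4 runs

x=4: ŷ = 2.2 + 3.1·4 = 14.6; r = 13.6 − 14.6 = -1
x=5: ŷ = 2.2 + 3.1·5 = 17.7; r = 20.7 − 17.7 = 3
x=6: ŷ = 2.2 + 3.1·6 = 20.8; r = 19.8 − 20.8 = -1
x=7: ŷ = 2.2 + 3.1·7 = 23.9; r = 23.4 − 23.9 = -0.5
x=8: ŷ = 2.2 + 3.1·8 = 27; r = 25 − 27 = -2
x=9: ŷ = 2.2 + 3.1·9 = 30.1; r = 30.6 − 30.1 = 0.5
x=10: ŷ = 2.2 + 3.1·10 = 33.2; r = 34.2 − 33.2 = 1
Signs: − + − − − + +
Runs: −×1, +×1, −×3, +×2 → 4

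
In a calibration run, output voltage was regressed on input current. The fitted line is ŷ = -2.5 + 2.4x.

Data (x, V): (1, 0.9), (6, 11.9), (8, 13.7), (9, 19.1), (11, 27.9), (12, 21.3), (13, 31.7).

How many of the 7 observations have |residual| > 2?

4

x=1: ŷ = -2.5 + 2.4·1 = -0.1; r = 0.9 − (-0.1) = 1
x=6: ŷ = -2.5 + 2.4·6 = 11.9; r = 11.9 − 11.9 = 0
x=8: ŷ = -2.5 + 2.4·8 = 16.7; r = 13.7 − 16.7 = -3
x=9: ŷ = -2.5 + 2.4·9 = 19.1; r = 19.1 − 19.1 = 0
x=11: ŷ = -2.5 + 2.4·11 = 23.9; r = 27.9 − 23.9 = 4
x=12: ŷ = -2.5 + 2.4·12 = 26.3; r = 21.3 − 26.3 = -5
x=13: ŷ = -2.5 + 2.4·13 = 28.7; r = 31.7 − 28.7 = 3
|r| > 2: x=8 (|r|=3), x=11 (|r|=4), x=12 (|r|=5), x=13 (|r|=3) → 4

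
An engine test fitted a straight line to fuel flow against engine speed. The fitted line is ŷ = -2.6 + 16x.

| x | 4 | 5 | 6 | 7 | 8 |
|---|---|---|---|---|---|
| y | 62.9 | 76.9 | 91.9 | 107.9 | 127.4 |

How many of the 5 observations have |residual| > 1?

x=4: ŷ = -2.6 + 16·4 = 61.4; e = 62.9 − 61.4 = 1.5
x=5: ŷ = -2.6 + 16·5 = 77.4; e = 76.9 − 77.4 = -0.5
x=6: ŷ = -2.6 + 16·6 = 93.4; e = 91.9 − 93.4 = -1.5
x=7: ŷ = -2.6 + 16·7 = 109.4; e = 107.9 − 109.4 = -1.5
x=8: ŷ = -2.6 + 16·8 = 125.4; e = 127.4 − 125.4 = 2
|e| > 1: x=4 (|e|=1.5), x=6 (|e|=1.5), x=7 (|e|=1.5), x=8 (|e|=2) → 4

4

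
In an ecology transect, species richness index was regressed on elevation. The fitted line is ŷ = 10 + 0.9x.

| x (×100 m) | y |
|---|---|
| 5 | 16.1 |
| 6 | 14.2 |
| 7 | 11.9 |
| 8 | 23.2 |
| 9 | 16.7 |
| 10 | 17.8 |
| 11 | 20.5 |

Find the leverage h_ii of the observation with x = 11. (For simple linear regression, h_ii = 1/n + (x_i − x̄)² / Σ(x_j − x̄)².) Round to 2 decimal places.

h = 0.46

x̄ = (5 + 6 + 7 + 8 + 9 + 10 + 11)/7 = 8
Σ(x − x̄)² = 9 + 4 + 1 + 0 + 1 + 4 + 9 = 28
h = 1/7 + (3)²/28 = 0.142857 + 0.321429 = 0.46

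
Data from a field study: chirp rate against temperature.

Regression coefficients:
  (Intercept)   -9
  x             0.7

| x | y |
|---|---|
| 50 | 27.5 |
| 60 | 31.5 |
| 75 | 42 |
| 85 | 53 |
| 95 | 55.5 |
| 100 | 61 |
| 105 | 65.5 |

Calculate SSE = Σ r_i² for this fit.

SSE = 18

x=50: ŷ = -9 + 0.7·50 = 26; r = 27.5 − 26 = 1.5
x=60: ŷ = -9 + 0.7·60 = 33; r = 31.5 − 33 = -1.5
x=75: ŷ = -9 + 0.7·75 = 43.5; r = 42 − 43.5 = -1.5
x=85: ŷ = -9 + 0.7·85 = 50.5; r = 53 − 50.5 = 2.5
x=95: ŷ = -9 + 0.7·95 = 57.5; r = 55.5 − 57.5 = -2
x=100: ŷ = -9 + 0.7·100 = 61; r = 61 − 61 = 0
x=105: ŷ = -9 + 0.7·105 = 64.5; r = 65.5 − 64.5 = 1
SSE = 2.25 + 2.25 + 2.25 + 6.25 + 4 + 0 + 1 = 18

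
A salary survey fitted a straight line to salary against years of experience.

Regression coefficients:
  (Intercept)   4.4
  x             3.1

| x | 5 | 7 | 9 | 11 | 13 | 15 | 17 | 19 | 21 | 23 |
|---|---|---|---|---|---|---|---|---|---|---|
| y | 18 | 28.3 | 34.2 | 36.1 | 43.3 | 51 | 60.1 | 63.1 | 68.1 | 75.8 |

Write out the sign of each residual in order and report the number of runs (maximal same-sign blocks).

6 runs

x=5: ŷ = 4.4 + 3.1·5 = 19.9; r = 18 − 19.9 = -1.9
x=7: ŷ = 4.4 + 3.1·7 = 26.1; r = 28.3 − 26.1 = 2.2
x=9: ŷ = 4.4 + 3.1·9 = 32.3; r = 34.2 − 32.3 = 1.9
x=11: ŷ = 4.4 + 3.1·11 = 38.5; r = 36.1 − 38.5 = -2.4
x=13: ŷ = 4.4 + 3.1·13 = 44.7; r = 43.3 − 44.7 = -1.4
x=15: ŷ = 4.4 + 3.1·15 = 50.9; r = 51 − 50.9 = 0.1
x=17: ŷ = 4.4 + 3.1·17 = 57.1; r = 60.1 − 57.1 = 3
x=19: ŷ = 4.4 + 3.1·19 = 63.3; r = 63.1 − 63.3 = -0.2
x=21: ŷ = 4.4 + 3.1·21 = 69.5; r = 68.1 − 69.5 = -1.4
x=23: ŷ = 4.4 + 3.1·23 = 75.7; r = 75.8 − 75.7 = 0.1
Signs: − + + − − + + − − +
Runs: −×1, +×2, −×2, +×2, −×2, +×1 → 6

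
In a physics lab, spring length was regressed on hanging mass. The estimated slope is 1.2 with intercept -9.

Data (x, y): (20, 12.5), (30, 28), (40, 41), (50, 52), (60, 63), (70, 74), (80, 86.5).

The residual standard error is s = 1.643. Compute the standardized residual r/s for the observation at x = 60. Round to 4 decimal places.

0.0000

ŷ = -9 + 1.2·60 = 63
r = 63 − 63 = 0
r/s = 0 / 1.643 = 0.0000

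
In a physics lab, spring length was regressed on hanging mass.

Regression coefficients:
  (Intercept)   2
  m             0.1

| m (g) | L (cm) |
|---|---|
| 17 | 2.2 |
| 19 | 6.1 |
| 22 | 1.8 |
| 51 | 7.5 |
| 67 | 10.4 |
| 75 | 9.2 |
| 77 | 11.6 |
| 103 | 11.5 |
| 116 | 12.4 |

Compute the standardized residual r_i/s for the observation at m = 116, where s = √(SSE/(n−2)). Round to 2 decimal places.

-0.68

m=17: ŷ = 2 + 0.1·17 = 3.7; r = 2.2 − 3.7 = -1.5
m=19: ŷ = 2 + 0.1·19 = 3.9; r = 6.1 − 3.9 = 2.2
m=22: ŷ = 2 + 0.1·22 = 4.2; r = 1.8 − 4.2 = -2.4
m=51: ŷ = 2 + 0.1·51 = 7.1; r = 7.5 − 7.1 = 0.4
m=67: ŷ = 2 + 0.1·67 = 8.7; r = 10.4 − 8.7 = 1.7
m=75: ŷ = 2 + 0.1·75 = 9.5; r = 9.2 − 9.5 = -0.3
m=77: ŷ = 2 + 0.1·77 = 9.7; r = 11.6 − 9.7 = 1.9
m=103: ŷ = 2 + 0.1·103 = 12.3; r = 11.5 − 12.3 = -0.8
m=116: ŷ = 2 + 0.1·116 = 13.6; r = 12.4 − 13.6 = -1.2
SSE = 2.25 + 4.84 + 5.76 + 0.16 + 2.89 + 0.09 + 3.61 + 0.64 + 1.44 = 21.68
s = √(21.68/7) = 1.75987
r/s = -1.2 / 1.75987 = -0.68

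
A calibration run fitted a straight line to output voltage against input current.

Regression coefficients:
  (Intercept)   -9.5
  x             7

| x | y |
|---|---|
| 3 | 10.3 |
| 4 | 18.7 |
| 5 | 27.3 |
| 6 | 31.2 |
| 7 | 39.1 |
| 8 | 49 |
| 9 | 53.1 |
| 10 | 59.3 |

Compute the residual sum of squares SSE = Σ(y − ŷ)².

SSE = 14.42

x=3: ŷ = -9.5 + 7·3 = 11.5; e = 10.3 − 11.5 = -1.2
x=4: ŷ = -9.5 + 7·4 = 18.5; e = 18.7 − 18.5 = 0.2
x=5: ŷ = -9.5 + 7·5 = 25.5; e = 27.3 − 25.5 = 1.8
x=6: ŷ = -9.5 + 7·6 = 32.5; e = 31.2 − 32.5 = -1.3
x=7: ŷ = -9.5 + 7·7 = 39.5; e = 39.1 − 39.5 = -0.4
x=8: ŷ = -9.5 + 7·8 = 46.5; e = 49 − 46.5 = 2.5
x=9: ŷ = -9.5 + 7·9 = 53.5; e = 53.1 − 53.5 = -0.4
x=10: ŷ = -9.5 + 7·10 = 60.5; e = 59.3 − 60.5 = -1.2
SSE = 1.44 + 0.04 + 3.24 + 1.69 + 0.16 + 6.25 + 0.16 + 1.44 = 14.42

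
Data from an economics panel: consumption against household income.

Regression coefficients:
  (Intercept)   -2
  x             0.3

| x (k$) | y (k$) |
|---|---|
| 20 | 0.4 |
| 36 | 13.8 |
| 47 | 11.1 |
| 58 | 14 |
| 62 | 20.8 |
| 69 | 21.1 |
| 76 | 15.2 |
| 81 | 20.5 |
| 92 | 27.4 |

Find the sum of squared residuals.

x=20: ŷ = -2 + 0.3·20 = 4; e = 0.4 − 4 = -3.6
x=36: ŷ = -2 + 0.3·36 = 8.8; e = 13.8 − 8.8 = 5
x=47: ŷ = -2 + 0.3·47 = 12.1; e = 11.1 − 12.1 = -1
x=58: ŷ = -2 + 0.3·58 = 15.4; e = 14 − 15.4 = -1.4
x=62: ŷ = -2 + 0.3·62 = 16.6; e = 20.8 − 16.6 = 4.2
x=69: ŷ = -2 + 0.3·69 = 18.7; e = 21.1 − 18.7 = 2.4
x=76: ŷ = -2 + 0.3·76 = 20.8; e = 15.2 − 20.8 = -5.6
x=81: ŷ = -2 + 0.3·81 = 22.3; e = 20.5 − 22.3 = -1.8
x=92: ŷ = -2 + 0.3·92 = 25.6; e = 27.4 − 25.6 = 1.8
SSE = 12.96 + 25 + 1 + 1.96 + 17.64 + 5.76 + 31.36 + 3.24 + 3.24 = 102.16

SSE = 102.16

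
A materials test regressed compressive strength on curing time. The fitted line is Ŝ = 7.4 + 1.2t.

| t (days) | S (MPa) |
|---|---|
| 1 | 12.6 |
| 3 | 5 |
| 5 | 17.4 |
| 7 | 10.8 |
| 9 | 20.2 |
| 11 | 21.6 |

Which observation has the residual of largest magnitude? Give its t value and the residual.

t=1: Ŝ = 7.4 + 1.2·1 = 8.6; e = 12.6 − 8.6 = 4
t=3: Ŝ = 7.4 + 1.2·3 = 11; e = 5 − 11 = -6
t=5: Ŝ = 7.4 + 1.2·5 = 13.4; e = 17.4 − 13.4 = 4
t=7: Ŝ = 7.4 + 1.2·7 = 15.8; e = 10.8 − 15.8 = -5
t=9: Ŝ = 7.4 + 1.2·9 = 18.2; e = 20.2 − 18.2 = 2
t=11: Ŝ = 7.4 + 1.2·11 = 20.6; e = 21.6 − 20.6 = 1
Largest |e| is 6 at t = 3, residual -6.

t = 3, e = -6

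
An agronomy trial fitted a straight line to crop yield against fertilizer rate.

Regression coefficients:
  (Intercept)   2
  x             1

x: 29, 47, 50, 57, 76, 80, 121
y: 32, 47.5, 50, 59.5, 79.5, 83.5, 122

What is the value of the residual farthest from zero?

x=29: ŷ = 2 + 29 = 31; r = 32 − 31 = 1
x=47: ŷ = 2 + 47 = 49; r = 47.5 − 49 = -1.5
x=50: ŷ = 2 + 50 = 52; r = 50 − 52 = -2
x=57: ŷ = 2 + 57 = 59; r = 59.5 − 59 = 0.5
x=76: ŷ = 2 + 76 = 78; r = 79.5 − 78 = 1.5
x=80: ŷ = 2 + 80 = 82; r = 83.5 − 82 = 1.5
x=121: ŷ = 2 + 121 = 123; r = 122 − 123 = -1
Largest |r| is 2 at x = 50, residual -2.

r = -2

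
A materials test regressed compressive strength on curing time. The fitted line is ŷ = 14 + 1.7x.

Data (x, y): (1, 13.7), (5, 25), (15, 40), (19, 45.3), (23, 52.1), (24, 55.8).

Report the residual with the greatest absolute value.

e = 2.5

x=1: ŷ = 14 + 1.7·1 = 15.7; e = 13.7 − 15.7 = -2
x=5: ŷ = 14 + 1.7·5 = 22.5; e = 25 − 22.5 = 2.5
x=15: ŷ = 14 + 1.7·15 = 39.5; e = 40 − 39.5 = 0.5
x=19: ŷ = 14 + 1.7·19 = 46.3; e = 45.3 − 46.3 = -1
x=23: ŷ = 14 + 1.7·23 = 53.1; e = 52.1 − 53.1 = -1
x=24: ŷ = 14 + 1.7·24 = 54.8; e = 55.8 − 54.8 = 1
Largest |e| is 2.5 at x = 5, residual 2.5.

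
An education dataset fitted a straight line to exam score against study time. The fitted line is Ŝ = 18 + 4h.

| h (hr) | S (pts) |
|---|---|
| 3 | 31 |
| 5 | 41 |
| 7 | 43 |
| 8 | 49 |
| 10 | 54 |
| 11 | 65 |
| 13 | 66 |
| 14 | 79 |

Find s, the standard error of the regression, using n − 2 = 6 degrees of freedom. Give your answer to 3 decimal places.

s = 3.786

h=3: Ŝ = 18 + 4·3 = 30; r = 31 − 30 = 1
h=5: Ŝ = 18 + 4·5 = 38; r = 41 − 38 = 3
h=7: Ŝ = 18 + 4·7 = 46; r = 43 − 46 = -3
h=8: Ŝ = 18 + 4·8 = 50; r = 49 − 50 = -1
h=10: Ŝ = 18 + 4·10 = 58; r = 54 − 58 = -4
h=11: Ŝ = 18 + 4·11 = 62; r = 65 − 62 = 3
h=13: Ŝ = 18 + 4·13 = 70; r = 66 − 70 = -4
h=14: Ŝ = 18 + 4·14 = 74; r = 79 − 74 = 5
SSE = 1 + 9 + 9 + 1 + 16 + 9 + 16 + 25 = 86
s = √(86/6) = √14.3333 ≈ 3.786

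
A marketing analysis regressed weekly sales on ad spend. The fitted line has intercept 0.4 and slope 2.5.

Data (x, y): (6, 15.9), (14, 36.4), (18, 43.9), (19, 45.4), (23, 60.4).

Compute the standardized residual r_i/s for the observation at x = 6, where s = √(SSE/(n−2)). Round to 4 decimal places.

x=6: ŷ = 0.4 + 2.5·6 = 15.4; r = 15.9 − 15.4 = 0.5
x=14: ŷ = 0.4 + 2.5·14 = 35.4; r = 36.4 − 35.4 = 1
x=18: ŷ = 0.4 + 2.5·18 = 45.4; r = 43.9 − 45.4 = -1.5
x=19: ŷ = 0.4 + 2.5·19 = 47.9; r = 45.4 − 47.9 = -2.5
x=23: ŷ = 0.4 + 2.5·23 = 57.9; r = 60.4 − 57.9 = 2.5
SSE = 0.25 + 1 + 2.25 + 6.25 + 6.25 = 16
s = √(16/3) = 2.3094
r/s = 0.5 / 2.3094 = 0.2165

0.2165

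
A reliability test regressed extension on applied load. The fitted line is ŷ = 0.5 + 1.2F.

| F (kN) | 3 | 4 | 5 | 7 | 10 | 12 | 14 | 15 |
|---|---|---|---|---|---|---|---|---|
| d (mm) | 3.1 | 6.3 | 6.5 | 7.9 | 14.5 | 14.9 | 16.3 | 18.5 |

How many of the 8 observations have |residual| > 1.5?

1

F=3: ŷ = 0.5 + 1.2·3 = 4.1; e = 3.1 − 4.1 = -1
F=4: ŷ = 0.5 + 1.2·4 = 5.3; e = 6.3 − 5.3 = 1
F=5: ŷ = 0.5 + 1.2·5 = 6.5; e = 6.5 − 6.5 = 0
F=7: ŷ = 0.5 + 1.2·7 = 8.9; e = 7.9 − 8.9 = -1
F=10: ŷ = 0.5 + 1.2·10 = 12.5; e = 14.5 − 12.5 = 2
F=12: ŷ = 0.5 + 1.2·12 = 14.9; e = 14.9 − 14.9 = 0
F=14: ŷ = 0.5 + 1.2·14 = 17.3; e = 16.3 − 17.3 = -1
F=15: ŷ = 0.5 + 1.2·15 = 18.5; e = 18.5 − 18.5 = 0
|e| > 1.5: F=10 (|e|=2) → 1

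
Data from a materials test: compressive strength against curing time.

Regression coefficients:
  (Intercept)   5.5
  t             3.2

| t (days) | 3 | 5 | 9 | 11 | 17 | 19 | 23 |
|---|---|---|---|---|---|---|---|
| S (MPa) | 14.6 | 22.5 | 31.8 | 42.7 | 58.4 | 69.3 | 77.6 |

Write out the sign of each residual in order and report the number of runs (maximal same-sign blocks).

t=3: Ŝ = 5.5 + 3.2·3 = 15.1; r = 14.6 − 15.1 = -0.5
t=5: Ŝ = 5.5 + 3.2·5 = 21.5; r = 22.5 − 21.5 = 1
t=9: Ŝ = 5.5 + 3.2·9 = 34.3; r = 31.8 − 34.3 = -2.5
t=11: Ŝ = 5.5 + 3.2·11 = 40.7; r = 42.7 − 40.7 = 2
t=17: Ŝ = 5.5 + 3.2·17 = 59.9; r = 58.4 − 59.9 = -1.5
t=19: Ŝ = 5.5 + 3.2·19 = 66.3; r = 69.3 − 66.3 = 3
t=23: Ŝ = 5.5 + 3.2·23 = 79.1; r = 77.6 − 79.1 = -1.5
Signs: − + − + − + −
Runs: −×1, +×1, −×1, +×1, −×1, +×1, −×1 → 7

7 runs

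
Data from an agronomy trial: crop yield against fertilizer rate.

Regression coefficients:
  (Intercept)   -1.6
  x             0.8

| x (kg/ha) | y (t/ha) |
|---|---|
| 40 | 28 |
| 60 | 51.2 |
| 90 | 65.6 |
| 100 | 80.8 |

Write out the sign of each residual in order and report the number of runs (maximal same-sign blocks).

4 runs

x=40: ŷ = -1.6 + 0.8·40 = 30.4; r = 28 − 30.4 = -2.4
x=60: ŷ = -1.6 + 0.8·60 = 46.4; r = 51.2 − 46.4 = 4.8
x=90: ŷ = -1.6 + 0.8·90 = 70.4; r = 65.6 − 70.4 = -4.8
x=100: ŷ = -1.6 + 0.8·100 = 78.4; r = 80.8 − 78.4 = 2.4
Signs: − + − +
Runs: −×1, +×1, −×1, +×1 → 4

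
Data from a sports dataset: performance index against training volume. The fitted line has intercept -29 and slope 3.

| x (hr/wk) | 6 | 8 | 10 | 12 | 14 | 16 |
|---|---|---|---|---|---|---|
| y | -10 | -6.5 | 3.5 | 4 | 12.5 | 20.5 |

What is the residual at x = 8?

ŷ = -29 + 3·8 = -5
r = -6.5 − (-5) = -1.5

r = -1.5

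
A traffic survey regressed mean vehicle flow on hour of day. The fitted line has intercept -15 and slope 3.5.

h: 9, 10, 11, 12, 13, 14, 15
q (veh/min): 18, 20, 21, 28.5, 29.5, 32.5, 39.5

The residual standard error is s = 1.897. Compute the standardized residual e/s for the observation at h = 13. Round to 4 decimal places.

q̂ = -15 + 3.5·13 = 30.5
e = 29.5 − 30.5 = -1
e/s = -1 / 1.897 = -0.5271

-0.5271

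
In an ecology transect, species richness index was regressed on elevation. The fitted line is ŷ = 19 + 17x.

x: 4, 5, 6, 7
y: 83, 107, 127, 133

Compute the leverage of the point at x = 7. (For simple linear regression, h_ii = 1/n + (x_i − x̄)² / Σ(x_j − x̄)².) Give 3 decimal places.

x̄ = (4 + 5 + 6 + 7)/4 = 5.5
Σ(x − x̄)² = 2.25 + 0.25 + 0.25 + 2.25 = 5
h = 1/4 + (1.5)²/5 = 0.25 + 0.45 = 0.700

h = 0.700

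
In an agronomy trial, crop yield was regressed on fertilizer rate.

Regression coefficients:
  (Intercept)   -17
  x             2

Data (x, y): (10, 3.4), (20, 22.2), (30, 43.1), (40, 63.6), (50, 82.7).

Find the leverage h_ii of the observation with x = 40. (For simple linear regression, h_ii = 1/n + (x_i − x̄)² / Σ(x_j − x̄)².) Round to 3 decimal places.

h = 0.300

x̄ = (10 + 20 + 30 + 40 + 50)/5 = 30
Σ(x − x̄)² = 400 + 100 + 0 + 100 + 400 = 1000
h = 1/5 + (10)²/1000 = 0.2 + 0.1 = 0.300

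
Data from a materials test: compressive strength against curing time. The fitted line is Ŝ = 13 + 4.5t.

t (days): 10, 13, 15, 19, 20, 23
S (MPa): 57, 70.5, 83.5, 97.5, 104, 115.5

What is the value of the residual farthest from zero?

t=10: Ŝ = 13 + 4.5·10 = 58; r = 57 − 58 = -1
t=13: Ŝ = 13 + 4.5·13 = 71.5; r = 70.5 − 71.5 = -1
t=15: Ŝ = 13 + 4.5·15 = 80.5; r = 83.5 − 80.5 = 3
t=19: Ŝ = 13 + 4.5·19 = 98.5; r = 97.5 − 98.5 = -1
t=20: Ŝ = 13 + 4.5·20 = 103; r = 104 − 103 = 1
t=23: Ŝ = 13 + 4.5·23 = 116.5; r = 115.5 − 116.5 = -1
Largest |r| is 3 at t = 15, residual 3.

r = 3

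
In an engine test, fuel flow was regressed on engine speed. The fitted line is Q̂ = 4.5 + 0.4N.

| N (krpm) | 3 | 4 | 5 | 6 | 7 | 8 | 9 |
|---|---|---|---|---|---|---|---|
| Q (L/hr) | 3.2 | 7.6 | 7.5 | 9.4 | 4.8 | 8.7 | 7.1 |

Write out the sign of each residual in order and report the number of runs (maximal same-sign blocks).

5 runs

N=3: Q̂ = 4.5 + 0.4·3 = 5.7; e = 3.2 − 5.7 = -2.5
N=4: Q̂ = 4.5 + 0.4·4 = 6.1; e = 7.6 − 6.1 = 1.5
N=5: Q̂ = 4.5 + 0.4·5 = 6.5; e = 7.5 − 6.5 = 1
N=6: Q̂ = 4.5 + 0.4·6 = 6.9; e = 9.4 − 6.9 = 2.5
N=7: Q̂ = 4.5 + 0.4·7 = 7.3; e = 4.8 − 7.3 = -2.5
N=8: Q̂ = 4.5 + 0.4·8 = 7.7; e = 8.7 − 7.7 = 1
N=9: Q̂ = 4.5 + 0.4·9 = 8.1; e = 7.1 − 8.1 = -1
Signs: − + + + − + −
Runs: −×1, +×3, −×1, +×1, −×1 → 5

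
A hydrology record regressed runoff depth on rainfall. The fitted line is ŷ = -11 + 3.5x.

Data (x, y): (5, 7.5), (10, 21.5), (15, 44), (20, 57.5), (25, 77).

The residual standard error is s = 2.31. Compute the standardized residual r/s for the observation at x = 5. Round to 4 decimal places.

0.4329

ŷ = -11 + 3.5·5 = 6.5
r = 7.5 − 6.5 = 1
r/s = 1 / 2.31 = 0.4329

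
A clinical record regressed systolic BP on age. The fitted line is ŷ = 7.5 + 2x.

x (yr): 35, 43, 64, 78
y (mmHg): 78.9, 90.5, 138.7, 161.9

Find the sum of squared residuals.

SSE = 23.76

x=35: ŷ = 7.5 + 2·35 = 77.5; e = 78.9 − 77.5 = 1.4
x=43: ŷ = 7.5 + 2·43 = 93.5; e = 90.5 − 93.5 = -3
x=64: ŷ = 7.5 + 2·64 = 135.5; e = 138.7 − 135.5 = 3.2
x=78: ŷ = 7.5 + 2·78 = 163.5; e = 161.9 − 163.5 = -1.6
SSE = 1.96 + 9 + 10.24 + 2.56 = 23.76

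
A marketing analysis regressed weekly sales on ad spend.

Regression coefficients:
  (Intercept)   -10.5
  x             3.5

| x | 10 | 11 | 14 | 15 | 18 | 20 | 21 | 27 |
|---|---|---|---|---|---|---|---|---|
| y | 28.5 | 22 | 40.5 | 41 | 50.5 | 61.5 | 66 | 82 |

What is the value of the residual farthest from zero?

r = -6

x=10: ŷ = -10.5 + 3.5·10 = 24.5; r = 28.5 − 24.5 = 4
x=11: ŷ = -10.5 + 3.5·11 = 28; r = 22 − 28 = -6
x=14: ŷ = -10.5 + 3.5·14 = 38.5; r = 40.5 − 38.5 = 2
x=15: ŷ = -10.5 + 3.5·15 = 42; r = 41 − 42 = -1
x=18: ŷ = -10.5 + 3.5·18 = 52.5; r = 50.5 − 52.5 = -2
x=20: ŷ = -10.5 + 3.5·20 = 59.5; r = 61.5 − 59.5 = 2
x=21: ŷ = -10.5 + 3.5·21 = 63; r = 66 − 63 = 3
x=27: ŷ = -10.5 + 3.5·27 = 84; r = 82 − 84 = -2
Largest |r| is 6 at x = 11, residual -6.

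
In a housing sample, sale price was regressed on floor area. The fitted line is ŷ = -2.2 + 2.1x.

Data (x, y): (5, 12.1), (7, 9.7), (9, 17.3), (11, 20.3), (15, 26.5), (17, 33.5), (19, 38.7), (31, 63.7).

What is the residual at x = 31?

ŷ = -2.2 + 2.1·31 = 62.9
e = 63.7 − 62.9 = 0.8

e = 0.8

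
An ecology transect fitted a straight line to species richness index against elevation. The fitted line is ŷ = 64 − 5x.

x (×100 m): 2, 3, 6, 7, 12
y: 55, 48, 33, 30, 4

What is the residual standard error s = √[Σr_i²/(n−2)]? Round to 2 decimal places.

x=2: ŷ = 64 − 5·2 = 54; r = 55 − 54 = 1
x=3: ŷ = 64 − 5·3 = 49; r = 48 − 49 = -1
x=6: ŷ = 64 − 5·6 = 34; r = 33 − 34 = -1
x=7: ŷ = 64 − 5·7 = 29; r = 30 − 29 = 1
x=12: ŷ = 64 − 5·12 = 4; r = 4 − 4 = 0
SSE = 1 + 1 + 1 + 1 + 0 = 4
s = √(4/3) = √1.33333 ≈ 1.15

s = 1.15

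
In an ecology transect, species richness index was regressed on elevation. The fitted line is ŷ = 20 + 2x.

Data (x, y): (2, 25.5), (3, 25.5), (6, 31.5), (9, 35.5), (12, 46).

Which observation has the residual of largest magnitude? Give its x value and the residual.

x=2: ŷ = 20 + 2·2 = 24; e = 25.5 − 24 = 1.5
x=3: ŷ = 20 + 2·3 = 26; e = 25.5 − 26 = -0.5
x=6: ŷ = 20 + 2·6 = 32; e = 31.5 − 32 = -0.5
x=9: ŷ = 20 + 2·9 = 38; e = 35.5 − 38 = -2.5
x=12: ŷ = 20 + 2·12 = 44; e = 46 − 44 = 2
Largest |e| is 2.5 at x = 9, residual -2.5.

x = 9, e = -2.5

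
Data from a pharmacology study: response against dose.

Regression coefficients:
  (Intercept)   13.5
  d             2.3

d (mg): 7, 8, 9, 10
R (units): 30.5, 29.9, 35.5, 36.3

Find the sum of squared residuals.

SSE = 6.54

d=7: ŷ = 13.5 + 2.3·7 = 29.6; e = 30.5 − 29.6 = 0.9
d=8: ŷ = 13.5 + 2.3·8 = 31.9; e = 29.9 − 31.9 = -2
d=9: ŷ = 13.5 + 2.3·9 = 34.2; e = 35.5 − 34.2 = 1.3
d=10: ŷ = 13.5 + 2.3·10 = 36.5; e = 36.3 − 36.5 = -0.2
SSE = 0.81 + 4 + 1.69 + 0.04 = 6.54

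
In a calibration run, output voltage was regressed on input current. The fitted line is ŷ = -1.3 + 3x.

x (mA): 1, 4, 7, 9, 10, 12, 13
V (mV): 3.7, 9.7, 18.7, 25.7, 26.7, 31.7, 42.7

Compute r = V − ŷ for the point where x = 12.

ŷ = -1.3 + 3·12 = 34.7
r = 31.7 − 34.7 = -3

r = -3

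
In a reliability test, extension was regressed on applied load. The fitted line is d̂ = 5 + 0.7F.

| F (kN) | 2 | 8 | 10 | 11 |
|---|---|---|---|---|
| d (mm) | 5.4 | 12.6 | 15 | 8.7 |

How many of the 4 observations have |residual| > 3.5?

1

F=2: d̂ = 5 + 0.7·2 = 6.4; e = 5.4 − 6.4 = -1
F=8: d̂ = 5 + 0.7·8 = 10.6; e = 12.6 − 10.6 = 2
F=10: d̂ = 5 + 0.7·10 = 12; e = 15 − 12 = 3
F=11: d̂ = 5 + 0.7·11 = 12.7; e = 8.7 − 12.7 = -4
|e| > 3.5: F=11 (|e|=4) → 1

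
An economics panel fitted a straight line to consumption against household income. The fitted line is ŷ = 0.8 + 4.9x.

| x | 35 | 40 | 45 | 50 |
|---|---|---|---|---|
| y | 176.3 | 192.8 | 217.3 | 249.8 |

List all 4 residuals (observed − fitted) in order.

4, -4, -4, 4

x=35: ŷ = 0.8 + 4.9·35 = 172.3; r = 176.3 − 172.3 = 4
x=40: ŷ = 0.8 + 4.9·40 = 196.8; r = 192.8 − 196.8 = -4
x=45: ŷ = 0.8 + 4.9·45 = 221.3; r = 217.3 − 221.3 = -4
x=50: ŷ = 0.8 + 4.9·50 = 245.8; r = 249.8 − 245.8 = 4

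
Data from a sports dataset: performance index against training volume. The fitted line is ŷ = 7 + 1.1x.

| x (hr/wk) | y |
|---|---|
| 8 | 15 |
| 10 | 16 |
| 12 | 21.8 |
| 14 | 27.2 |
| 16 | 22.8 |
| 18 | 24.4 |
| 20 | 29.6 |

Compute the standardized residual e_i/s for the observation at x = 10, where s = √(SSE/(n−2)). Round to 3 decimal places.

-0.711

x=8: ŷ = 7 + 1.1·8 = 15.8; e = 15 − 15.8 = -0.8
x=10: ŷ = 7 + 1.1·10 = 18; e = 16 − 18 = -2
x=12: ŷ = 7 + 1.1·12 = 20.2; e = 21.8 − 20.2 = 1.6
x=14: ŷ = 7 + 1.1·14 = 22.4; e = 27.2 − 22.4 = 4.8
x=16: ŷ = 7 + 1.1·16 = 24.6; e = 22.8 − 24.6 = -1.8
x=18: ŷ = 7 + 1.1·18 = 26.8; e = 24.4 − 26.8 = -2.4
x=20: ŷ = 7 + 1.1·20 = 29; e = 29.6 − 29 = 0.6
SSE = 0.64 + 4 + 2.56 + 23.04 + 3.24 + 5.76 + 0.36 = 39.6
s = √(39.6/5) = 2.81425
e/s = -2 / 2.81425 = -0.711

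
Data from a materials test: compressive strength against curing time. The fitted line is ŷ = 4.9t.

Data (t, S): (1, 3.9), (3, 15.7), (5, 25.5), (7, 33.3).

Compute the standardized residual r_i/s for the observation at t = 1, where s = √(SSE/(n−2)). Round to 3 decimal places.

t=1: ŷ = 4.9·1 = 4.9; r = 3.9 − 4.9 = -1
t=3: ŷ = 4.9·3 = 14.7; r = 15.7 − 14.7 = 1
t=5: ŷ = 4.9·5 = 24.5; r = 25.5 − 24.5 = 1
t=7: ŷ = 4.9·7 = 34.3; r = 33.3 − 34.3 = -1
SSE = 1 + 1 + 1 + 1 = 4
s = √(4/2) = 1.41421
r/s = -1 / 1.41421 = -0.707

-0.707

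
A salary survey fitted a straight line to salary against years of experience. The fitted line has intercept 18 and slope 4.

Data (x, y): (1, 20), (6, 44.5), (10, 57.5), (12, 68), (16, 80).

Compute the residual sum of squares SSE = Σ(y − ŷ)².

x=1: ŷ = 18 + 4·1 = 22; r = 20 − 22 = -2
x=6: ŷ = 18 + 4·6 = 42; r = 44.5 − 42 = 2.5
x=10: ŷ = 18 + 4·10 = 58; r = 57.5 − 58 = -0.5
x=12: ŷ = 18 + 4·12 = 66; r = 68 − 66 = 2
x=16: ŷ = 18 + 4·16 = 82; r = 80 − 82 = -2
SSE = 4 + 6.25 + 0.25 + 4 + 4 = 18.5

SSE = 18.5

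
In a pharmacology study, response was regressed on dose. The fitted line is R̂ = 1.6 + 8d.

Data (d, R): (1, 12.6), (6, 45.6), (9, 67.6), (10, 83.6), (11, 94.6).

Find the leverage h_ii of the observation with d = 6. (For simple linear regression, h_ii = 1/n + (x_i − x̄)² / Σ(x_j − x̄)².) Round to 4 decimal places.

h = 0.2301

d̄ = (1 + 6 + 9 + 10 + 11)/5 = 7.4
Σ(d − d̄)² = 40.96 + 1.96 + 2.56 + 6.76 + 12.96 = 65.2
h = 1/5 + (-1.4)²/65.2 = 0.2 + 0.0300613 = 0.2301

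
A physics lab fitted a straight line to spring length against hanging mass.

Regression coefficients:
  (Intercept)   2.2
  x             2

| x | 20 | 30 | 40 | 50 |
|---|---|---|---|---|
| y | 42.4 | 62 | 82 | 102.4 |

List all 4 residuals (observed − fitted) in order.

x=20: ŷ = 2.2 + 2·20 = 42.2; e = 42.4 − 42.2 = 0.2
x=30: ŷ = 2.2 + 2·30 = 62.2; e = 62 − 62.2 = -0.2
x=40: ŷ = 2.2 + 2·40 = 82.2; e = 82 − 82.2 = -0.2
x=50: ŷ = 2.2 + 2·50 = 102.2; e = 102.4 − 102.2 = 0.2

0.2, -0.2, -0.2, 0.2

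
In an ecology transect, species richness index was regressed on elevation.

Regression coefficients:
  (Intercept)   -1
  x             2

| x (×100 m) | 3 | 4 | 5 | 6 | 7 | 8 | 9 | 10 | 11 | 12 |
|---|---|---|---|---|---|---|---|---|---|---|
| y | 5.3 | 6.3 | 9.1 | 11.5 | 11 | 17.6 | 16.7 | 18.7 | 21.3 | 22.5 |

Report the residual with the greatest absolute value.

x=3: ŷ = -1 + 2·3 = 5; r = 5.3 − 5 = 0.3
x=4: ŷ = -1 + 2·4 = 7; r = 6.3 − 7 = -0.7
x=5: ŷ = -1 + 2·5 = 9; r = 9.1 − 9 = 0.1
x=6: ŷ = -1 + 2·6 = 11; r = 11.5 − 11 = 0.5
x=7: ŷ = -1 + 2·7 = 13; r = 11 − 13 = -2
x=8: ŷ = -1 + 2·8 = 15; r = 17.6 − 15 = 2.6
x=9: ŷ = -1 + 2·9 = 17; r = 16.7 − 17 = -0.3
x=10: ŷ = -1 + 2·10 = 19; r = 18.7 − 19 = -0.3
x=11: ŷ = -1 + 2·11 = 21; r = 21.3 − 21 = 0.3
x=12: ŷ = -1 + 2·12 = 23; r = 22.5 − 23 = -0.5
Largest |r| is 2.6 at x = 8, residual 2.6.

r = 2.6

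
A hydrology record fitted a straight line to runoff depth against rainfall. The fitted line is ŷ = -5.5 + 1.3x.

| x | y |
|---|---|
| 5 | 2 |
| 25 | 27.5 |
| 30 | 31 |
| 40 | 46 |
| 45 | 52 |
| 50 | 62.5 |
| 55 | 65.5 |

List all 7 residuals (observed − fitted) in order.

1, 0.5, -2.5, -0.5, -1, 3, -0.5

x=5: ŷ = -5.5 + 1.3·5 = 1; r = 2 − 1 = 1
x=25: ŷ = -5.5 + 1.3·25 = 27; r = 27.5 − 27 = 0.5
x=30: ŷ = -5.5 + 1.3·30 = 33.5; r = 31 − 33.5 = -2.5
x=40: ŷ = -5.5 + 1.3·40 = 46.5; r = 46 − 46.5 = -0.5
x=45: ŷ = -5.5 + 1.3·45 = 53; r = 52 − 53 = -1
x=50: ŷ = -5.5 + 1.3·50 = 59.5; r = 62.5 − 59.5 = 3
x=55: ŷ = -5.5 + 1.3·55 = 66; r = 65.5 − 66 = -0.5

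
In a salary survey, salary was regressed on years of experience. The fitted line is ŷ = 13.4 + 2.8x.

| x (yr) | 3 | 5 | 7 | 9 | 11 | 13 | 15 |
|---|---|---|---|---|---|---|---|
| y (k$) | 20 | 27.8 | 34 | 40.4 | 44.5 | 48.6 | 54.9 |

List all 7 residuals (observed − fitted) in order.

-1.8, 0.4, 1, 1.8, 0.3, -1.2, -0.5

x=3: ŷ = 13.4 + 2.8·3 = 21.8; r = 20 − 21.8 = -1.8
x=5: ŷ = 13.4 + 2.8·5 = 27.4; r = 27.8 − 27.4 = 0.4
x=7: ŷ = 13.4 + 2.8·7 = 33; r = 34 − 33 = 1
x=9: ŷ = 13.4 + 2.8·9 = 38.6; r = 40.4 − 38.6 = 1.8
x=11: ŷ = 13.4 + 2.8·11 = 44.2; r = 44.5 − 44.2 = 0.3
x=13: ŷ = 13.4 + 2.8·13 = 49.8; r = 48.6 − 49.8 = -1.2
x=15: ŷ = 13.4 + 2.8·15 = 55.4; r = 54.9 − 55.4 = -0.5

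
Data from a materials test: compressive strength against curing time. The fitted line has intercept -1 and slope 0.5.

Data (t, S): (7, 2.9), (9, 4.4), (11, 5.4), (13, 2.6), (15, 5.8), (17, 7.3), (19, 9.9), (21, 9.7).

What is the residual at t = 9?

Ŝ = -1 + 0.5·9 = 3.5
e = 4.4 − 3.5 = 0.9

e = 0.9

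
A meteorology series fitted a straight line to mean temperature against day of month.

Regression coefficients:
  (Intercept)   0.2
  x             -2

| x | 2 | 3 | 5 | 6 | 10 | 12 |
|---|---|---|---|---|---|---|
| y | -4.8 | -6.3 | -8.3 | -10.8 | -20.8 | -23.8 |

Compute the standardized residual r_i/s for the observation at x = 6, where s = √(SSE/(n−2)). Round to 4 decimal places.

x=2: ŷ = 0.2 − 2·2 = -3.8; r = -4.8 − (-3.8) = -1
x=3: ŷ = 0.2 − 2·3 = -5.8; r = -6.3 − (-5.8) = -0.5
x=5: ŷ = 0.2 − 2·5 = -9.8; r = -8.3 − (-9.8) = 1.5
x=6: ŷ = 0.2 − 2·6 = -11.8; r = -10.8 − (-11.8) = 1
x=10: ŷ = 0.2 − 2·10 = -19.8; r = -20.8 − (-19.8) = -1
x=12: ŷ = 0.2 − 2·12 = -23.8; r = -23.8 − (-23.8) = 0
SSE = 1 + 0.25 + 2.25 + 1 + 1 + 0 = 5.5
s = √(5.5/4) = 1.1726
r/s = 1 / 1.1726 = 0.8528

0.8528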